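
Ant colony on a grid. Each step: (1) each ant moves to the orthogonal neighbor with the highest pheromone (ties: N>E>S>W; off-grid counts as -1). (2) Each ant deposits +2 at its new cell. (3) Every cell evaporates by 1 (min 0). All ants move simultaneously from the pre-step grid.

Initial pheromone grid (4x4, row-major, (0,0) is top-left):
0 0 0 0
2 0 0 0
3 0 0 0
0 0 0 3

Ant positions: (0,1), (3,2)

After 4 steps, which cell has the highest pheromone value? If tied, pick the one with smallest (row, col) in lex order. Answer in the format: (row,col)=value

Answer: (3,3)=3

Derivation:
Step 1: ant0:(0,1)->E->(0,2) | ant1:(3,2)->E->(3,3)
  grid max=4 at (3,3)
Step 2: ant0:(0,2)->E->(0,3) | ant1:(3,3)->N->(2,3)
  grid max=3 at (3,3)
Step 3: ant0:(0,3)->S->(1,3) | ant1:(2,3)->S->(3,3)
  grid max=4 at (3,3)
Step 4: ant0:(1,3)->N->(0,3) | ant1:(3,3)->N->(2,3)
  grid max=3 at (3,3)
Final grid:
  0 0 0 1
  0 0 0 0
  0 0 0 1
  0 0 0 3
Max pheromone 3 at (3,3)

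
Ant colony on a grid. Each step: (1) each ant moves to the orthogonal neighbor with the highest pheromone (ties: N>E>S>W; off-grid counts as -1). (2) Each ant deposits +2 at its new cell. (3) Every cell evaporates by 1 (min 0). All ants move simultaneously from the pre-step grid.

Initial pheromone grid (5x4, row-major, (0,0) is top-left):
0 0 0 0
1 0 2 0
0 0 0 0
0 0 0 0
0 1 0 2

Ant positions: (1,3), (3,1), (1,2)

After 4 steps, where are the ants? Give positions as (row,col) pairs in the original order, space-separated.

Step 1: ant0:(1,3)->W->(1,2) | ant1:(3,1)->S->(4,1) | ant2:(1,2)->N->(0,2)
  grid max=3 at (1,2)
Step 2: ant0:(1,2)->N->(0,2) | ant1:(4,1)->N->(3,1) | ant2:(0,2)->S->(1,2)
  grid max=4 at (1,2)
Step 3: ant0:(0,2)->S->(1,2) | ant1:(3,1)->S->(4,1) | ant2:(1,2)->N->(0,2)
  grid max=5 at (1,2)
Step 4: ant0:(1,2)->N->(0,2) | ant1:(4,1)->N->(3,1) | ant2:(0,2)->S->(1,2)
  grid max=6 at (1,2)

(0,2) (3,1) (1,2)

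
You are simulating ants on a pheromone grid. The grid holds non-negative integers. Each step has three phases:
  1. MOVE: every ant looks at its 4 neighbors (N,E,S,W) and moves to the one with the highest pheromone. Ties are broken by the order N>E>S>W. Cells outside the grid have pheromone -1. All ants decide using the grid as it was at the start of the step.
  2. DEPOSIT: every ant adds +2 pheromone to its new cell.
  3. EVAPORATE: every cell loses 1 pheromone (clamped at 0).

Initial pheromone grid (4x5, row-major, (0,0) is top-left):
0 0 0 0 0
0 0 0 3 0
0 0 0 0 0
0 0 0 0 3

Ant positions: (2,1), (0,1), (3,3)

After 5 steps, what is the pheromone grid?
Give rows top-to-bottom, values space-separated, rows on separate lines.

After step 1: ants at (1,1),(0,2),(3,4)
  0 0 1 0 0
  0 1 0 2 0
  0 0 0 0 0
  0 0 0 0 4
After step 2: ants at (0,1),(0,3),(2,4)
  0 1 0 1 0
  0 0 0 1 0
  0 0 0 0 1
  0 0 0 0 3
After step 3: ants at (0,2),(1,3),(3,4)
  0 0 1 0 0
  0 0 0 2 0
  0 0 0 0 0
  0 0 0 0 4
After step 4: ants at (0,3),(0,3),(2,4)
  0 0 0 3 0
  0 0 0 1 0
  0 0 0 0 1
  0 0 0 0 3
After step 5: ants at (1,3),(1,3),(3,4)
  0 0 0 2 0
  0 0 0 4 0
  0 0 0 0 0
  0 0 0 0 4

0 0 0 2 0
0 0 0 4 0
0 0 0 0 0
0 0 0 0 4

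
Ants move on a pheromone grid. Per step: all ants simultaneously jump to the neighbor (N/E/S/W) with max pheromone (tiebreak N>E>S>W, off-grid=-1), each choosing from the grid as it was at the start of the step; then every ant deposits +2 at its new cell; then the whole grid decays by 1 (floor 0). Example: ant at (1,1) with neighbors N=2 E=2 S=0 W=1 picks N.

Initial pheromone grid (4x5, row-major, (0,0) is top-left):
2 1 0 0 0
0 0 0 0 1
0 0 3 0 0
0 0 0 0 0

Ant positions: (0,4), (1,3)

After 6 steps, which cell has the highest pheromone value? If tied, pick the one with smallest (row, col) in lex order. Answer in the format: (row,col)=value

Step 1: ant0:(0,4)->S->(1,4) | ant1:(1,3)->E->(1,4)
  grid max=4 at (1,4)
Step 2: ant0:(1,4)->N->(0,4) | ant1:(1,4)->N->(0,4)
  grid max=3 at (0,4)
Step 3: ant0:(0,4)->S->(1,4) | ant1:(0,4)->S->(1,4)
  grid max=6 at (1,4)
Step 4: ant0:(1,4)->N->(0,4) | ant1:(1,4)->N->(0,4)
  grid max=5 at (0,4)
Step 5: ant0:(0,4)->S->(1,4) | ant1:(0,4)->S->(1,4)
  grid max=8 at (1,4)
Step 6: ant0:(1,4)->N->(0,4) | ant1:(1,4)->N->(0,4)
  grid max=7 at (0,4)
Final grid:
  0 0 0 0 7
  0 0 0 0 7
  0 0 0 0 0
  0 0 0 0 0
Max pheromone 7 at (0,4)

Answer: (0,4)=7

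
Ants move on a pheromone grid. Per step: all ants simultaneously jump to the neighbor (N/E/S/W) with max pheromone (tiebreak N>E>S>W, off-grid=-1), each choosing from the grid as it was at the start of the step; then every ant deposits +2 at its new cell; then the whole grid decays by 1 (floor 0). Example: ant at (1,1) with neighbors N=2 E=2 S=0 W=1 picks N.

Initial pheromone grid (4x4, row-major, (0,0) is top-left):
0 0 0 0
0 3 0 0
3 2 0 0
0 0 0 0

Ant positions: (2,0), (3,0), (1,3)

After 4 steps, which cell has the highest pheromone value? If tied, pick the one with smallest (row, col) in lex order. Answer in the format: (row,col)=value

Answer: (2,0)=7

Derivation:
Step 1: ant0:(2,0)->E->(2,1) | ant1:(3,0)->N->(2,0) | ant2:(1,3)->N->(0,3)
  grid max=4 at (2,0)
Step 2: ant0:(2,1)->W->(2,0) | ant1:(2,0)->E->(2,1) | ant2:(0,3)->S->(1,3)
  grid max=5 at (2,0)
Step 3: ant0:(2,0)->E->(2,1) | ant1:(2,1)->W->(2,0) | ant2:(1,3)->N->(0,3)
  grid max=6 at (2,0)
Step 4: ant0:(2,1)->W->(2,0) | ant1:(2,0)->E->(2,1) | ant2:(0,3)->S->(1,3)
  grid max=7 at (2,0)
Final grid:
  0 0 0 0
  0 0 0 1
  7 6 0 0
  0 0 0 0
Max pheromone 7 at (2,0)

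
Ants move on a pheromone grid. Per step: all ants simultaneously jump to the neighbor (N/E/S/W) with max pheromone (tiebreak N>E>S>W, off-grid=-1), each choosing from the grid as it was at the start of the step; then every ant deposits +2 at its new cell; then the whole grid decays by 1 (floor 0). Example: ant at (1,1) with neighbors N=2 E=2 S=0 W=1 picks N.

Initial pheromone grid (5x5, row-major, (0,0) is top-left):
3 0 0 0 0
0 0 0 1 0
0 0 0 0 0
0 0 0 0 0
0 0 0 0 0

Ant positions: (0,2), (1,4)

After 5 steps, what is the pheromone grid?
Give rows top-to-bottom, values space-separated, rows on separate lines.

After step 1: ants at (0,3),(1,3)
  2 0 0 1 0
  0 0 0 2 0
  0 0 0 0 0
  0 0 0 0 0
  0 0 0 0 0
After step 2: ants at (1,3),(0,3)
  1 0 0 2 0
  0 0 0 3 0
  0 0 0 0 0
  0 0 0 0 0
  0 0 0 0 0
After step 3: ants at (0,3),(1,3)
  0 0 0 3 0
  0 0 0 4 0
  0 0 0 0 0
  0 0 0 0 0
  0 0 0 0 0
After step 4: ants at (1,3),(0,3)
  0 0 0 4 0
  0 0 0 5 0
  0 0 0 0 0
  0 0 0 0 0
  0 0 0 0 0
After step 5: ants at (0,3),(1,3)
  0 0 0 5 0
  0 0 0 6 0
  0 0 0 0 0
  0 0 0 0 0
  0 0 0 0 0

0 0 0 5 0
0 0 0 6 0
0 0 0 0 0
0 0 0 0 0
0 0 0 0 0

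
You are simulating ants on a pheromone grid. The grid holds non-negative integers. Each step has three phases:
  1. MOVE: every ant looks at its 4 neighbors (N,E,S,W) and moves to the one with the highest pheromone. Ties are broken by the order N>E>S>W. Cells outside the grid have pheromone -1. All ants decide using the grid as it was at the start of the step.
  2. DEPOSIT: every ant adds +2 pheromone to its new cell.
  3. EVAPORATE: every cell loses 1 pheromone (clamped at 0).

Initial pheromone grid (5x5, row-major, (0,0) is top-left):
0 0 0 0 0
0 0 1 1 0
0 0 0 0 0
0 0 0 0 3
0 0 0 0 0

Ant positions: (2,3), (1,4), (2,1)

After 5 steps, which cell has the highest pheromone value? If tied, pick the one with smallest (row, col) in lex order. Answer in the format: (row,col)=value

Step 1: ant0:(2,3)->N->(1,3) | ant1:(1,4)->W->(1,3) | ant2:(2,1)->N->(1,1)
  grid max=4 at (1,3)
Step 2: ant0:(1,3)->N->(0,3) | ant1:(1,3)->N->(0,3) | ant2:(1,1)->N->(0,1)
  grid max=3 at (0,3)
Step 3: ant0:(0,3)->S->(1,3) | ant1:(0,3)->S->(1,3) | ant2:(0,1)->E->(0,2)
  grid max=6 at (1,3)
Step 4: ant0:(1,3)->N->(0,3) | ant1:(1,3)->N->(0,3) | ant2:(0,2)->E->(0,3)
  grid max=7 at (0,3)
Step 5: ant0:(0,3)->S->(1,3) | ant1:(0,3)->S->(1,3) | ant2:(0,3)->S->(1,3)
  grid max=10 at (1,3)
Final grid:
  0 0 0 6 0
  0 0 0 10 0
  0 0 0 0 0
  0 0 0 0 0
  0 0 0 0 0
Max pheromone 10 at (1,3)

Answer: (1,3)=10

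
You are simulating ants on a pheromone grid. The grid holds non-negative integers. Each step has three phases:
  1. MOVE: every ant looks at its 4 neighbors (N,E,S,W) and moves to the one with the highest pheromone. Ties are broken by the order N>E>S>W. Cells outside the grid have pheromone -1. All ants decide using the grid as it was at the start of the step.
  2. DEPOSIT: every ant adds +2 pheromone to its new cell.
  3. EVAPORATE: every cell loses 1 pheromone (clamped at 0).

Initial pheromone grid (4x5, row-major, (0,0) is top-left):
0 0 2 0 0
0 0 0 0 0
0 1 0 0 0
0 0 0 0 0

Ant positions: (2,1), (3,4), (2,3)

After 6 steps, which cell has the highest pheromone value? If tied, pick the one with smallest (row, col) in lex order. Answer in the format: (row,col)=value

Step 1: ant0:(2,1)->N->(1,1) | ant1:(3,4)->N->(2,4) | ant2:(2,3)->N->(1,3)
  grid max=1 at (0,2)
Step 2: ant0:(1,1)->N->(0,1) | ant1:(2,4)->N->(1,4) | ant2:(1,3)->N->(0,3)
  grid max=1 at (0,1)
Step 3: ant0:(0,1)->E->(0,2) | ant1:(1,4)->N->(0,4) | ant2:(0,3)->E->(0,4)
  grid max=3 at (0,4)
Step 4: ant0:(0,2)->E->(0,3) | ant1:(0,4)->S->(1,4) | ant2:(0,4)->S->(1,4)
  grid max=3 at (1,4)
Step 5: ant0:(0,3)->E->(0,4) | ant1:(1,4)->N->(0,4) | ant2:(1,4)->N->(0,4)
  grid max=7 at (0,4)
Step 6: ant0:(0,4)->S->(1,4) | ant1:(0,4)->S->(1,4) | ant2:(0,4)->S->(1,4)
  grid max=7 at (1,4)
Final grid:
  0 0 0 0 6
  0 0 0 0 7
  0 0 0 0 0
  0 0 0 0 0
Max pheromone 7 at (1,4)

Answer: (1,4)=7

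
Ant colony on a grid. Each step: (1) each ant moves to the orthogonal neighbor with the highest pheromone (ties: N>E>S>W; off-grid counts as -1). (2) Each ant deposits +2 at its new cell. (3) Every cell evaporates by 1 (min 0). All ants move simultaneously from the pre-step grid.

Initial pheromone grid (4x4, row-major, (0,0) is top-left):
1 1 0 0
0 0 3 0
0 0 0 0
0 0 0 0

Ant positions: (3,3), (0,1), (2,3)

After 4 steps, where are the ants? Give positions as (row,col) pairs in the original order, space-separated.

Step 1: ant0:(3,3)->N->(2,3) | ant1:(0,1)->W->(0,0) | ant2:(2,3)->N->(1,3)
  grid max=2 at (0,0)
Step 2: ant0:(2,3)->N->(1,3) | ant1:(0,0)->E->(0,1) | ant2:(1,3)->W->(1,2)
  grid max=3 at (1,2)
Step 3: ant0:(1,3)->W->(1,2) | ant1:(0,1)->W->(0,0) | ant2:(1,2)->E->(1,3)
  grid max=4 at (1,2)
Step 4: ant0:(1,2)->E->(1,3) | ant1:(0,0)->E->(0,1) | ant2:(1,3)->W->(1,2)
  grid max=5 at (1,2)

(1,3) (0,1) (1,2)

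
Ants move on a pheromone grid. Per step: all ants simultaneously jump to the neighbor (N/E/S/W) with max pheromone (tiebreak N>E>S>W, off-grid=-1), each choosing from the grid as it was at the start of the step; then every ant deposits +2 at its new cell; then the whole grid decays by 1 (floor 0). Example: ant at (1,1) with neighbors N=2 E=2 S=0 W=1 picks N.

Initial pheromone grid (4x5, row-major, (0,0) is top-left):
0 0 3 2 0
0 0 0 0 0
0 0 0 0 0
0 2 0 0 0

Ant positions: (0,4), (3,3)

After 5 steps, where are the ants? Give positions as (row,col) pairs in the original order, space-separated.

Step 1: ant0:(0,4)->W->(0,3) | ant1:(3,3)->N->(2,3)
  grid max=3 at (0,3)
Step 2: ant0:(0,3)->W->(0,2) | ant1:(2,3)->N->(1,3)
  grid max=3 at (0,2)
Step 3: ant0:(0,2)->E->(0,3) | ant1:(1,3)->N->(0,3)
  grid max=5 at (0,3)
Step 4: ant0:(0,3)->W->(0,2) | ant1:(0,3)->W->(0,2)
  grid max=5 at (0,2)
Step 5: ant0:(0,2)->E->(0,3) | ant1:(0,2)->E->(0,3)
  grid max=7 at (0,3)

(0,3) (0,3)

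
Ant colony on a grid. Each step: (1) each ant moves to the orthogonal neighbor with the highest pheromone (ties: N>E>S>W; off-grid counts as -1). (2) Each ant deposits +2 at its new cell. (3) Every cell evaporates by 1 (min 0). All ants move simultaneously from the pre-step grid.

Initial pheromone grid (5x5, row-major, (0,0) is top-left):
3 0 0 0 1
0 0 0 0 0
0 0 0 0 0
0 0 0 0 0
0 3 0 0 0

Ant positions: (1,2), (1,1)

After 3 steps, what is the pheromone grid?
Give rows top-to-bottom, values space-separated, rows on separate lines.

After step 1: ants at (0,2),(0,1)
  2 1 1 0 0
  0 0 0 0 0
  0 0 0 0 0
  0 0 0 0 0
  0 2 0 0 0
After step 2: ants at (0,1),(0,0)
  3 2 0 0 0
  0 0 0 0 0
  0 0 0 0 0
  0 0 0 0 0
  0 1 0 0 0
After step 3: ants at (0,0),(0,1)
  4 3 0 0 0
  0 0 0 0 0
  0 0 0 0 0
  0 0 0 0 0
  0 0 0 0 0

4 3 0 0 0
0 0 0 0 0
0 0 0 0 0
0 0 0 0 0
0 0 0 0 0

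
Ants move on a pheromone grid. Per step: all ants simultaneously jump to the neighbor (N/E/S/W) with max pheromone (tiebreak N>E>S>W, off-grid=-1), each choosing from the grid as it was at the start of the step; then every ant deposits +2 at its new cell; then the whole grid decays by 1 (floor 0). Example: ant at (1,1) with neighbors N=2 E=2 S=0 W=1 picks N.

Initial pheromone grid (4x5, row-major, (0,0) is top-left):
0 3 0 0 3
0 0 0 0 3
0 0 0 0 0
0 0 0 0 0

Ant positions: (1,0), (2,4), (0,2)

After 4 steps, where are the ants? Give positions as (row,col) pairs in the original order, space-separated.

Step 1: ant0:(1,0)->N->(0,0) | ant1:(2,4)->N->(1,4) | ant2:(0,2)->W->(0,1)
  grid max=4 at (0,1)
Step 2: ant0:(0,0)->E->(0,1) | ant1:(1,4)->N->(0,4) | ant2:(0,1)->W->(0,0)
  grid max=5 at (0,1)
Step 3: ant0:(0,1)->W->(0,0) | ant1:(0,4)->S->(1,4) | ant2:(0,0)->E->(0,1)
  grid max=6 at (0,1)
Step 4: ant0:(0,0)->E->(0,1) | ant1:(1,4)->N->(0,4) | ant2:(0,1)->W->(0,0)
  grid max=7 at (0,1)

(0,1) (0,4) (0,0)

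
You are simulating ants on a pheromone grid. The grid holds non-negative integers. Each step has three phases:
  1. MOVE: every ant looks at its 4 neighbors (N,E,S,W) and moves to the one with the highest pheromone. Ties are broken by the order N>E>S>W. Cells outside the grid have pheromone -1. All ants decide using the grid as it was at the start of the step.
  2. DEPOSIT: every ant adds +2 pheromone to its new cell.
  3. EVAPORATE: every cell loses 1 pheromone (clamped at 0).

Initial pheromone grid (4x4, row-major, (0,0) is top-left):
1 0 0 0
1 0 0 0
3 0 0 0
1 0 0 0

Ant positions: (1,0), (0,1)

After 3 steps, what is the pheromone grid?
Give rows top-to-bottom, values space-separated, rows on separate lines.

After step 1: ants at (2,0),(0,0)
  2 0 0 0
  0 0 0 0
  4 0 0 0
  0 0 0 0
After step 2: ants at (1,0),(0,1)
  1 1 0 0
  1 0 0 0
  3 0 0 0
  0 0 0 0
After step 3: ants at (2,0),(0,0)
  2 0 0 0
  0 0 0 0
  4 0 0 0
  0 0 0 0

2 0 0 0
0 0 0 0
4 0 0 0
0 0 0 0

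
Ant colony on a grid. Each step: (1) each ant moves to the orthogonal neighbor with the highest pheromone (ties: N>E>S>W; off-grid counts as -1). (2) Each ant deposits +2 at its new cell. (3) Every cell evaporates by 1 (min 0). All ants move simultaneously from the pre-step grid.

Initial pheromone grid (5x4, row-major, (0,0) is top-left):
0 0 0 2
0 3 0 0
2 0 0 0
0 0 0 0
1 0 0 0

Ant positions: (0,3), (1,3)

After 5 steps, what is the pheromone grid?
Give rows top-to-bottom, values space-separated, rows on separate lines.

After step 1: ants at (1,3),(0,3)
  0 0 0 3
  0 2 0 1
  1 0 0 0
  0 0 0 0
  0 0 0 0
After step 2: ants at (0,3),(1,3)
  0 0 0 4
  0 1 0 2
  0 0 0 0
  0 0 0 0
  0 0 0 0
After step 3: ants at (1,3),(0,3)
  0 0 0 5
  0 0 0 3
  0 0 0 0
  0 0 0 0
  0 0 0 0
After step 4: ants at (0,3),(1,3)
  0 0 0 6
  0 0 0 4
  0 0 0 0
  0 0 0 0
  0 0 0 0
After step 5: ants at (1,3),(0,3)
  0 0 0 7
  0 0 0 5
  0 0 0 0
  0 0 0 0
  0 0 0 0

0 0 0 7
0 0 0 5
0 0 0 0
0 0 0 0
0 0 0 0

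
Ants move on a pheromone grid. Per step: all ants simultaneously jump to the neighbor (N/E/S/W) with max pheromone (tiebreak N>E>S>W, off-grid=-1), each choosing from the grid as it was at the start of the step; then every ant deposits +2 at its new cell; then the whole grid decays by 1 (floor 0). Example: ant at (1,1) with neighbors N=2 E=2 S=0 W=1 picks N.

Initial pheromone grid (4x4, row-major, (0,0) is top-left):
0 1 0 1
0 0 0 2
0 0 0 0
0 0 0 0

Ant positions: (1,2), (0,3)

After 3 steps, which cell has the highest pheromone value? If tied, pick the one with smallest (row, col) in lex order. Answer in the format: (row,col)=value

Answer: (1,3)=7

Derivation:
Step 1: ant0:(1,2)->E->(1,3) | ant1:(0,3)->S->(1,3)
  grid max=5 at (1,3)
Step 2: ant0:(1,3)->N->(0,3) | ant1:(1,3)->N->(0,3)
  grid max=4 at (1,3)
Step 3: ant0:(0,3)->S->(1,3) | ant1:(0,3)->S->(1,3)
  grid max=7 at (1,3)
Final grid:
  0 0 0 2
  0 0 0 7
  0 0 0 0
  0 0 0 0
Max pheromone 7 at (1,3)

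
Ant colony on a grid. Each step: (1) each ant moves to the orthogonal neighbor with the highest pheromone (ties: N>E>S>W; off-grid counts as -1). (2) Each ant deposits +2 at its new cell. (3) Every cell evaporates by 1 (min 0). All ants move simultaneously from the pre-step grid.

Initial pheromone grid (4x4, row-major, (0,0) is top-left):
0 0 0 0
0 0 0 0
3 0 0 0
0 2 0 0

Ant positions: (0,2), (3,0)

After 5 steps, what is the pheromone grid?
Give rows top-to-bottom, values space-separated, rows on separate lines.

After step 1: ants at (0,3),(2,0)
  0 0 0 1
  0 0 0 0
  4 0 0 0
  0 1 0 0
After step 2: ants at (1,3),(1,0)
  0 0 0 0
  1 0 0 1
  3 0 0 0
  0 0 0 0
After step 3: ants at (0,3),(2,0)
  0 0 0 1
  0 0 0 0
  4 0 0 0
  0 0 0 0
After step 4: ants at (1,3),(1,0)
  0 0 0 0
  1 0 0 1
  3 0 0 0
  0 0 0 0
After step 5: ants at (0,3),(2,0)
  0 0 0 1
  0 0 0 0
  4 0 0 0
  0 0 0 0

0 0 0 1
0 0 0 0
4 0 0 0
0 0 0 0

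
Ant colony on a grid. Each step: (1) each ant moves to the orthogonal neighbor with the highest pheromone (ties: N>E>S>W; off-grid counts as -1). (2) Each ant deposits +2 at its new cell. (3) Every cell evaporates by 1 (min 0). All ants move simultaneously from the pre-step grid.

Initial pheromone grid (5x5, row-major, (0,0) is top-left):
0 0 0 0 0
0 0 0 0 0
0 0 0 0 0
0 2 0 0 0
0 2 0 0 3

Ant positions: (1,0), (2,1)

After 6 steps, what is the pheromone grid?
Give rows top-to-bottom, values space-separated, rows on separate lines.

After step 1: ants at (0,0),(3,1)
  1 0 0 0 0
  0 0 0 0 0
  0 0 0 0 0
  0 3 0 0 0
  0 1 0 0 2
After step 2: ants at (0,1),(4,1)
  0 1 0 0 0
  0 0 0 0 0
  0 0 0 0 0
  0 2 0 0 0
  0 2 0 0 1
After step 3: ants at (0,2),(3,1)
  0 0 1 0 0
  0 0 0 0 0
  0 0 0 0 0
  0 3 0 0 0
  0 1 0 0 0
After step 4: ants at (0,3),(4,1)
  0 0 0 1 0
  0 0 0 0 0
  0 0 0 0 0
  0 2 0 0 0
  0 2 0 0 0
After step 5: ants at (0,4),(3,1)
  0 0 0 0 1
  0 0 0 0 0
  0 0 0 0 0
  0 3 0 0 0
  0 1 0 0 0
After step 6: ants at (1,4),(4,1)
  0 0 0 0 0
  0 0 0 0 1
  0 0 0 0 0
  0 2 0 0 0
  0 2 0 0 0

0 0 0 0 0
0 0 0 0 1
0 0 0 0 0
0 2 0 0 0
0 2 0 0 0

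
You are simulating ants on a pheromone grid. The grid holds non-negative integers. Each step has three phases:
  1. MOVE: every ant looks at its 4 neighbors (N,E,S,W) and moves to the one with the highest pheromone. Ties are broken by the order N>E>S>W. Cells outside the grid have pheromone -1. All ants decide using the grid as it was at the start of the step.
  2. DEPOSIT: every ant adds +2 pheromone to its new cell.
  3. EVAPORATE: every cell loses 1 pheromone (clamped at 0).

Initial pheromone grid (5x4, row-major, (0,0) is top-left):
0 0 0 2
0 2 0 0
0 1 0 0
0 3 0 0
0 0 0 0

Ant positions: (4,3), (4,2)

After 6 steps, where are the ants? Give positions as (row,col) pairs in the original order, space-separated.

Step 1: ant0:(4,3)->N->(3,3) | ant1:(4,2)->N->(3,2)
  grid max=2 at (3,1)
Step 2: ant0:(3,3)->W->(3,2) | ant1:(3,2)->W->(3,1)
  grid max=3 at (3,1)
Step 3: ant0:(3,2)->W->(3,1) | ant1:(3,1)->E->(3,2)
  grid max=4 at (3,1)
Step 4: ant0:(3,1)->E->(3,2) | ant1:(3,2)->W->(3,1)
  grid max=5 at (3,1)
Step 5: ant0:(3,2)->W->(3,1) | ant1:(3,1)->E->(3,2)
  grid max=6 at (3,1)
Step 6: ant0:(3,1)->E->(3,2) | ant1:(3,2)->W->(3,1)
  grid max=7 at (3,1)

(3,2) (3,1)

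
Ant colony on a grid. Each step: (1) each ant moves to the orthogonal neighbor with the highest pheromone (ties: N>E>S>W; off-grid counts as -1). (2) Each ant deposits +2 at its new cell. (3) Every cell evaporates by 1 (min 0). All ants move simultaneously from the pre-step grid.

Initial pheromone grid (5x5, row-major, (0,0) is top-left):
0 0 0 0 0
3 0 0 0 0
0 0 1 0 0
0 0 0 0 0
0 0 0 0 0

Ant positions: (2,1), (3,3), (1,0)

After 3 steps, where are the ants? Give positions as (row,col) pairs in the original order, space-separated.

Step 1: ant0:(2,1)->E->(2,2) | ant1:(3,3)->N->(2,3) | ant2:(1,0)->N->(0,0)
  grid max=2 at (1,0)
Step 2: ant0:(2,2)->E->(2,3) | ant1:(2,3)->W->(2,2) | ant2:(0,0)->S->(1,0)
  grid max=3 at (1,0)
Step 3: ant0:(2,3)->W->(2,2) | ant1:(2,2)->E->(2,3) | ant2:(1,0)->N->(0,0)
  grid max=4 at (2,2)

(2,2) (2,3) (0,0)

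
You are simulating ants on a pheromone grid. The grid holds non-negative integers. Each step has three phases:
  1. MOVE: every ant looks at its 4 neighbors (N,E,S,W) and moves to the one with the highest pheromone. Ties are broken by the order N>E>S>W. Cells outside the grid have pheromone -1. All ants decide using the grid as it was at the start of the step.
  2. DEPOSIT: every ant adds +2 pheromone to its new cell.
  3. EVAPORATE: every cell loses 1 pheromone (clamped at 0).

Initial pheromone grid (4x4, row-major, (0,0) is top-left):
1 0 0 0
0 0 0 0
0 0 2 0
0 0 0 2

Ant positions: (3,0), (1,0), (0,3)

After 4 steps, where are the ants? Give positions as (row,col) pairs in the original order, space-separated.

Step 1: ant0:(3,0)->N->(2,0) | ant1:(1,0)->N->(0,0) | ant2:(0,3)->S->(1,3)
  grid max=2 at (0,0)
Step 2: ant0:(2,0)->N->(1,0) | ant1:(0,0)->E->(0,1) | ant2:(1,3)->N->(0,3)
  grid max=1 at (0,0)
Step 3: ant0:(1,0)->N->(0,0) | ant1:(0,1)->W->(0,0) | ant2:(0,3)->S->(1,3)
  grid max=4 at (0,0)
Step 4: ant0:(0,0)->E->(0,1) | ant1:(0,0)->E->(0,1) | ant2:(1,3)->N->(0,3)
  grid max=3 at (0,0)

(0,1) (0,1) (0,3)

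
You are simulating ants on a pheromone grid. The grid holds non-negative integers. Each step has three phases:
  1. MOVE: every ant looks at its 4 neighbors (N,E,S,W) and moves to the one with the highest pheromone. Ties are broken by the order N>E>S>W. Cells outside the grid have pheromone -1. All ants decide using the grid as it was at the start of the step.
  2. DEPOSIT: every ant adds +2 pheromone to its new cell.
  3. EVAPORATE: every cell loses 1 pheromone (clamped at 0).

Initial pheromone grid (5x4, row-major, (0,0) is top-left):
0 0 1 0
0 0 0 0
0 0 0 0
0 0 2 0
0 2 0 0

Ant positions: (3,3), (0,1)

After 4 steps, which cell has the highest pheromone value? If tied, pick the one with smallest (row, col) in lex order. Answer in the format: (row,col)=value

Answer: (3,2)=2

Derivation:
Step 1: ant0:(3,3)->W->(3,2) | ant1:(0,1)->E->(0,2)
  grid max=3 at (3,2)
Step 2: ant0:(3,2)->N->(2,2) | ant1:(0,2)->E->(0,3)
  grid max=2 at (3,2)
Step 3: ant0:(2,2)->S->(3,2) | ant1:(0,3)->W->(0,2)
  grid max=3 at (3,2)
Step 4: ant0:(3,2)->N->(2,2) | ant1:(0,2)->E->(0,3)
  grid max=2 at (3,2)
Final grid:
  0 0 1 1
  0 0 0 0
  0 0 1 0
  0 0 2 0
  0 0 0 0
Max pheromone 2 at (3,2)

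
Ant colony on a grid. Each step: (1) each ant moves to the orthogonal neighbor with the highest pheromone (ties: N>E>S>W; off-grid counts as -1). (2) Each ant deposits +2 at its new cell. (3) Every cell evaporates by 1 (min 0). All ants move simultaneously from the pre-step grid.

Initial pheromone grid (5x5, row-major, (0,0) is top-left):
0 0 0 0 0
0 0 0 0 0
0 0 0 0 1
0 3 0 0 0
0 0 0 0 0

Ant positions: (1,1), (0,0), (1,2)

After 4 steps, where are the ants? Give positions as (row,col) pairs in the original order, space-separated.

Step 1: ant0:(1,1)->N->(0,1) | ant1:(0,0)->E->(0,1) | ant2:(1,2)->N->(0,2)
  grid max=3 at (0,1)
Step 2: ant0:(0,1)->E->(0,2) | ant1:(0,1)->E->(0,2) | ant2:(0,2)->W->(0,1)
  grid max=4 at (0,1)
Step 3: ant0:(0,2)->W->(0,1) | ant1:(0,2)->W->(0,1) | ant2:(0,1)->E->(0,2)
  grid max=7 at (0,1)
Step 4: ant0:(0,1)->E->(0,2) | ant1:(0,1)->E->(0,2) | ant2:(0,2)->W->(0,1)
  grid max=8 at (0,1)

(0,2) (0,2) (0,1)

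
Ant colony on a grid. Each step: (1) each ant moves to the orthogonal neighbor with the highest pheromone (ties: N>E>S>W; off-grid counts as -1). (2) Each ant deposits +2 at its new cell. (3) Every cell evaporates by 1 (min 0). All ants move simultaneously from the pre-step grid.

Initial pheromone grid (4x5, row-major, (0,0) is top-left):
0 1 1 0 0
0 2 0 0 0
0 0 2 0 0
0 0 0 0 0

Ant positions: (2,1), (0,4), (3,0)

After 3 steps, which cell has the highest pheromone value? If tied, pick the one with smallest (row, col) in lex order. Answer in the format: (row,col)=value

Answer: (1,1)=5

Derivation:
Step 1: ant0:(2,1)->N->(1,1) | ant1:(0,4)->S->(1,4) | ant2:(3,0)->N->(2,0)
  grid max=3 at (1,1)
Step 2: ant0:(1,1)->N->(0,1) | ant1:(1,4)->N->(0,4) | ant2:(2,0)->N->(1,0)
  grid max=2 at (1,1)
Step 3: ant0:(0,1)->S->(1,1) | ant1:(0,4)->S->(1,4) | ant2:(1,0)->E->(1,1)
  grid max=5 at (1,1)
Final grid:
  0 0 0 0 0
  0 5 0 0 1
  0 0 0 0 0
  0 0 0 0 0
Max pheromone 5 at (1,1)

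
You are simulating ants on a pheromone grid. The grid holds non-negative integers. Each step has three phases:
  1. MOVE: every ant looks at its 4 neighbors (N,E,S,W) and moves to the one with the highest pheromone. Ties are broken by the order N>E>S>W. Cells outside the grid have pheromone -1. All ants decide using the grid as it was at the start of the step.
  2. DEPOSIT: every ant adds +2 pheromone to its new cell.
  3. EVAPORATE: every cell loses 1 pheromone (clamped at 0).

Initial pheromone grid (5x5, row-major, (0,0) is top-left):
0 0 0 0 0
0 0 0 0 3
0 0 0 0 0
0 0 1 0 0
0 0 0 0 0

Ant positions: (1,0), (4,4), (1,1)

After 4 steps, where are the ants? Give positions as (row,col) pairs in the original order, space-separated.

Step 1: ant0:(1,0)->N->(0,0) | ant1:(4,4)->N->(3,4) | ant2:(1,1)->N->(0,1)
  grid max=2 at (1,4)
Step 2: ant0:(0,0)->E->(0,1) | ant1:(3,4)->N->(2,4) | ant2:(0,1)->W->(0,0)
  grid max=2 at (0,0)
Step 3: ant0:(0,1)->W->(0,0) | ant1:(2,4)->N->(1,4) | ant2:(0,0)->E->(0,1)
  grid max=3 at (0,0)
Step 4: ant0:(0,0)->E->(0,1) | ant1:(1,4)->N->(0,4) | ant2:(0,1)->W->(0,0)
  grid max=4 at (0,0)

(0,1) (0,4) (0,0)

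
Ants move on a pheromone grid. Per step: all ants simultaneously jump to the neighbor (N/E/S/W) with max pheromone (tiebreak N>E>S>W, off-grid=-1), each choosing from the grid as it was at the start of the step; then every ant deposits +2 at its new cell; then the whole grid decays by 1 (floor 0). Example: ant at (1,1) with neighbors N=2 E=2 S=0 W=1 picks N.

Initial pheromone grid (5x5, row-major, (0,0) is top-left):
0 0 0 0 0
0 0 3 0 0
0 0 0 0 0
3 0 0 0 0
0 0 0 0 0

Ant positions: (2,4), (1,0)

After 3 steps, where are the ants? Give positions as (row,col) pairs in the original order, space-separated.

Step 1: ant0:(2,4)->N->(1,4) | ant1:(1,0)->N->(0,0)
  grid max=2 at (1,2)
Step 2: ant0:(1,4)->N->(0,4) | ant1:(0,0)->E->(0,1)
  grid max=1 at (0,1)
Step 3: ant0:(0,4)->S->(1,4) | ant1:(0,1)->E->(0,2)
  grid max=1 at (0,2)

(1,4) (0,2)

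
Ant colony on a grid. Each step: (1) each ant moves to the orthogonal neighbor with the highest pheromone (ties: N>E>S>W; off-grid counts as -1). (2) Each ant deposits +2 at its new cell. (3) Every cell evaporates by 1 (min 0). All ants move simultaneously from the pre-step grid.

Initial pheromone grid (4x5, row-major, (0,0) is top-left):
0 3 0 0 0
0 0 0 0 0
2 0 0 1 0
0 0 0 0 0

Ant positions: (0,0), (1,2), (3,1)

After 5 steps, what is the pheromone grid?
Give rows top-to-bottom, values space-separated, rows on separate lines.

After step 1: ants at (0,1),(0,2),(2,1)
  0 4 1 0 0
  0 0 0 0 0
  1 1 0 0 0
  0 0 0 0 0
After step 2: ants at (0,2),(0,1),(2,0)
  0 5 2 0 0
  0 0 0 0 0
  2 0 0 0 0
  0 0 0 0 0
After step 3: ants at (0,1),(0,2),(1,0)
  0 6 3 0 0
  1 0 0 0 0
  1 0 0 0 0
  0 0 0 0 0
After step 4: ants at (0,2),(0,1),(2,0)
  0 7 4 0 0
  0 0 0 0 0
  2 0 0 0 0
  0 0 0 0 0
After step 5: ants at (0,1),(0,2),(1,0)
  0 8 5 0 0
  1 0 0 0 0
  1 0 0 0 0
  0 0 0 0 0

0 8 5 0 0
1 0 0 0 0
1 0 0 0 0
0 0 0 0 0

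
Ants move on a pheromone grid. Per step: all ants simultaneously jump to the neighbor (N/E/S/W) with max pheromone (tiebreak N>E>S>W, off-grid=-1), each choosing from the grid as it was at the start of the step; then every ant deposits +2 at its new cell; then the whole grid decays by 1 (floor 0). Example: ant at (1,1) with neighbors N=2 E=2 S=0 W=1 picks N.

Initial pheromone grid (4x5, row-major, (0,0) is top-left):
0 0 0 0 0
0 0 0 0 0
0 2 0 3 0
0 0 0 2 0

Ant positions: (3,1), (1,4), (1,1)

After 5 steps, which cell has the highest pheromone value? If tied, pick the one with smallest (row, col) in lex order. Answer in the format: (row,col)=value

Answer: (2,1)=9

Derivation:
Step 1: ant0:(3,1)->N->(2,1) | ant1:(1,4)->N->(0,4) | ant2:(1,1)->S->(2,1)
  grid max=5 at (2,1)
Step 2: ant0:(2,1)->N->(1,1) | ant1:(0,4)->S->(1,4) | ant2:(2,1)->N->(1,1)
  grid max=4 at (2,1)
Step 3: ant0:(1,1)->S->(2,1) | ant1:(1,4)->N->(0,4) | ant2:(1,1)->S->(2,1)
  grid max=7 at (2,1)
Step 4: ant0:(2,1)->N->(1,1) | ant1:(0,4)->S->(1,4) | ant2:(2,1)->N->(1,1)
  grid max=6 at (2,1)
Step 5: ant0:(1,1)->S->(2,1) | ant1:(1,4)->N->(0,4) | ant2:(1,1)->S->(2,1)
  grid max=9 at (2,1)
Final grid:
  0 0 0 0 1
  0 4 0 0 0
  0 9 0 0 0
  0 0 0 0 0
Max pheromone 9 at (2,1)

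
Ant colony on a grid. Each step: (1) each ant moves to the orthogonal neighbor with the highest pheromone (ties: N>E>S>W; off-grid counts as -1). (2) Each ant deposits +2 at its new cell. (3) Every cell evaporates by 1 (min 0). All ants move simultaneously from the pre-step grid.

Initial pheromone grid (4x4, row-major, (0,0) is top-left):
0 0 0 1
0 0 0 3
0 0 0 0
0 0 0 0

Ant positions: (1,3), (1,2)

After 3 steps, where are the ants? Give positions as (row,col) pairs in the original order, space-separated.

Step 1: ant0:(1,3)->N->(0,3) | ant1:(1,2)->E->(1,3)
  grid max=4 at (1,3)
Step 2: ant0:(0,3)->S->(1,3) | ant1:(1,3)->N->(0,3)
  grid max=5 at (1,3)
Step 3: ant0:(1,3)->N->(0,3) | ant1:(0,3)->S->(1,3)
  grid max=6 at (1,3)

(0,3) (1,3)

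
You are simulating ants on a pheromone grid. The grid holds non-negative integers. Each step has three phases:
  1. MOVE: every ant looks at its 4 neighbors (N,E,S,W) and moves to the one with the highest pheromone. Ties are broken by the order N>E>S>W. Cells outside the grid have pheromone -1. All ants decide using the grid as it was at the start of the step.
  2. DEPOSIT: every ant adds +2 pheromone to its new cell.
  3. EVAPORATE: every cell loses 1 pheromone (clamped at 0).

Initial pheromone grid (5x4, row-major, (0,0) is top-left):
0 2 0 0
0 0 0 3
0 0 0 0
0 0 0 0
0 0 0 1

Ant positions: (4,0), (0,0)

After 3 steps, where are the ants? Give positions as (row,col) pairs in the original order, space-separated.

Step 1: ant0:(4,0)->N->(3,0) | ant1:(0,0)->E->(0,1)
  grid max=3 at (0,1)
Step 2: ant0:(3,0)->N->(2,0) | ant1:(0,1)->E->(0,2)
  grid max=2 at (0,1)
Step 3: ant0:(2,0)->N->(1,0) | ant1:(0,2)->W->(0,1)
  grid max=3 at (0,1)

(1,0) (0,1)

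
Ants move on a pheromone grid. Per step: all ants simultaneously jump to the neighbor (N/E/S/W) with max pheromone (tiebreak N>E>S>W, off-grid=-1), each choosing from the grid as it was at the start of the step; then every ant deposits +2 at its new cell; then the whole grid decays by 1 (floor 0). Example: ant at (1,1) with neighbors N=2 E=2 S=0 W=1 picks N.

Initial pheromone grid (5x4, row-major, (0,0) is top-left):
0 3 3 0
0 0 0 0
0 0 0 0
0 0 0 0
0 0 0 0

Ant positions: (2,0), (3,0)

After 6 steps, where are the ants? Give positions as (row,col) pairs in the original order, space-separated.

Step 1: ant0:(2,0)->N->(1,0) | ant1:(3,0)->N->(2,0)
  grid max=2 at (0,1)
Step 2: ant0:(1,0)->S->(2,0) | ant1:(2,0)->N->(1,0)
  grid max=2 at (1,0)
Step 3: ant0:(2,0)->N->(1,0) | ant1:(1,0)->S->(2,0)
  grid max=3 at (1,0)
Step 4: ant0:(1,0)->S->(2,0) | ant1:(2,0)->N->(1,0)
  grid max=4 at (1,0)
Step 5: ant0:(2,0)->N->(1,0) | ant1:(1,0)->S->(2,0)
  grid max=5 at (1,0)
Step 6: ant0:(1,0)->S->(2,0) | ant1:(2,0)->N->(1,0)
  grid max=6 at (1,0)

(2,0) (1,0)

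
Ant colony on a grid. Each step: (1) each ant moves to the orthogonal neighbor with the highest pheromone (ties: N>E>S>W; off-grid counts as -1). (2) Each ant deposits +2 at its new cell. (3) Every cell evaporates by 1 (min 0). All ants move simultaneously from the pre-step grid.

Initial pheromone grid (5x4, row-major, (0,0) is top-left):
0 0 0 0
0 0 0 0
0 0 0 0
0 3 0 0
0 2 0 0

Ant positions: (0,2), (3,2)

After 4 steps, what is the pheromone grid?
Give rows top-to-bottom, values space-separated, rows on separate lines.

After step 1: ants at (0,3),(3,1)
  0 0 0 1
  0 0 0 0
  0 0 0 0
  0 4 0 0
  0 1 0 0
After step 2: ants at (1,3),(4,1)
  0 0 0 0
  0 0 0 1
  0 0 0 0
  0 3 0 0
  0 2 0 0
After step 3: ants at (0,3),(3,1)
  0 0 0 1
  0 0 0 0
  0 0 0 0
  0 4 0 0
  0 1 0 0
After step 4: ants at (1,3),(4,1)
  0 0 0 0
  0 0 0 1
  0 0 0 0
  0 3 0 0
  0 2 0 0

0 0 0 0
0 0 0 1
0 0 0 0
0 3 0 0
0 2 0 0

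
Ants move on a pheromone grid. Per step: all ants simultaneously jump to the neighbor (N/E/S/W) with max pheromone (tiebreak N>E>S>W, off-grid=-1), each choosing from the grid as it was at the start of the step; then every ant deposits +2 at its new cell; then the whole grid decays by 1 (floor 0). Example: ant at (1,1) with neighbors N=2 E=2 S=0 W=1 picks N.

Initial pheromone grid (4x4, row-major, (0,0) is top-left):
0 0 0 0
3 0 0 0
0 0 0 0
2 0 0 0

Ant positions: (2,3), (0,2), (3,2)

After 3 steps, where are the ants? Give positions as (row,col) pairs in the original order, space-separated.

Step 1: ant0:(2,3)->N->(1,3) | ant1:(0,2)->E->(0,3) | ant2:(3,2)->N->(2,2)
  grid max=2 at (1,0)
Step 2: ant0:(1,3)->N->(0,3) | ant1:(0,3)->S->(1,3) | ant2:(2,2)->N->(1,2)
  grid max=2 at (0,3)
Step 3: ant0:(0,3)->S->(1,3) | ant1:(1,3)->N->(0,3) | ant2:(1,2)->E->(1,3)
  grid max=5 at (1,3)

(1,3) (0,3) (1,3)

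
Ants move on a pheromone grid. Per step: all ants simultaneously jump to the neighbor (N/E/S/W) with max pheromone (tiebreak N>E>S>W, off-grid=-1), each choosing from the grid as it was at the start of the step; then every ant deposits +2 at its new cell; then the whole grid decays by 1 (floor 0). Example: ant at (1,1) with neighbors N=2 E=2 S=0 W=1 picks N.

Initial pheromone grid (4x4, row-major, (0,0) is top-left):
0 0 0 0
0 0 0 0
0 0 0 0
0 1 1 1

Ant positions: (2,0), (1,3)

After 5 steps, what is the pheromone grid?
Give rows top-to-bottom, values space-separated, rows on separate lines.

After step 1: ants at (1,0),(0,3)
  0 0 0 1
  1 0 0 0
  0 0 0 0
  0 0 0 0
After step 2: ants at (0,0),(1,3)
  1 0 0 0
  0 0 0 1
  0 0 0 0
  0 0 0 0
After step 3: ants at (0,1),(0,3)
  0 1 0 1
  0 0 0 0
  0 0 0 0
  0 0 0 0
After step 4: ants at (0,2),(1,3)
  0 0 1 0
  0 0 0 1
  0 0 0 0
  0 0 0 0
After step 5: ants at (0,3),(0,3)
  0 0 0 3
  0 0 0 0
  0 0 0 0
  0 0 0 0

0 0 0 3
0 0 0 0
0 0 0 0
0 0 0 0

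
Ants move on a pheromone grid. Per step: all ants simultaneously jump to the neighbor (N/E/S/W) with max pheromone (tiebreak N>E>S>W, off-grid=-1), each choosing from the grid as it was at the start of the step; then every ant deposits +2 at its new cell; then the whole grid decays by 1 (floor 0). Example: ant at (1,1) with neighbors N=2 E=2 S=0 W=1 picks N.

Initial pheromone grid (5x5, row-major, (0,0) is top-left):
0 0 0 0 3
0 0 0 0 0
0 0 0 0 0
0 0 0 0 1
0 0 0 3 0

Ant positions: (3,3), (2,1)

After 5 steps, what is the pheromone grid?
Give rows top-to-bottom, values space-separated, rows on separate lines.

After step 1: ants at (4,3),(1,1)
  0 0 0 0 2
  0 1 0 0 0
  0 0 0 0 0
  0 0 0 0 0
  0 0 0 4 0
After step 2: ants at (3,3),(0,1)
  0 1 0 0 1
  0 0 0 0 0
  0 0 0 0 0
  0 0 0 1 0
  0 0 0 3 0
After step 3: ants at (4,3),(0,2)
  0 0 1 0 0
  0 0 0 0 0
  0 0 0 0 0
  0 0 0 0 0
  0 0 0 4 0
After step 4: ants at (3,3),(0,3)
  0 0 0 1 0
  0 0 0 0 0
  0 0 0 0 0
  0 0 0 1 0
  0 0 0 3 0
After step 5: ants at (4,3),(0,4)
  0 0 0 0 1
  0 0 0 0 0
  0 0 0 0 0
  0 0 0 0 0
  0 0 0 4 0

0 0 0 0 1
0 0 0 0 0
0 0 0 0 0
0 0 0 0 0
0 0 0 4 0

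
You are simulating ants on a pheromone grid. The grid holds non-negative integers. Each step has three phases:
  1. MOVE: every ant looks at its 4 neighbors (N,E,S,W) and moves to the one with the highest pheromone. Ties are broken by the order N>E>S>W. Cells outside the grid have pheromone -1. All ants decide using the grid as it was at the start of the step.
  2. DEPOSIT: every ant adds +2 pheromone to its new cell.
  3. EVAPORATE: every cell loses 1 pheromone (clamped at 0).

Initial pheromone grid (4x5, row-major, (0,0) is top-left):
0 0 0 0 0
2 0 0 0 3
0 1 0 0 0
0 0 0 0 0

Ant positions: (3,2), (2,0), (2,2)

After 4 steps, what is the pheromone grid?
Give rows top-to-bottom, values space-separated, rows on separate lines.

After step 1: ants at (2,2),(1,0),(2,1)
  0 0 0 0 0
  3 0 0 0 2
  0 2 1 0 0
  0 0 0 0 0
After step 2: ants at (2,1),(0,0),(2,2)
  1 0 0 0 0
  2 0 0 0 1
  0 3 2 0 0
  0 0 0 0 0
After step 3: ants at (2,2),(1,0),(2,1)
  0 0 0 0 0
  3 0 0 0 0
  0 4 3 0 0
  0 0 0 0 0
After step 4: ants at (2,1),(0,0),(2,2)
  1 0 0 0 0
  2 0 0 0 0
  0 5 4 0 0
  0 0 0 0 0

1 0 0 0 0
2 0 0 0 0
0 5 4 0 0
0 0 0 0 0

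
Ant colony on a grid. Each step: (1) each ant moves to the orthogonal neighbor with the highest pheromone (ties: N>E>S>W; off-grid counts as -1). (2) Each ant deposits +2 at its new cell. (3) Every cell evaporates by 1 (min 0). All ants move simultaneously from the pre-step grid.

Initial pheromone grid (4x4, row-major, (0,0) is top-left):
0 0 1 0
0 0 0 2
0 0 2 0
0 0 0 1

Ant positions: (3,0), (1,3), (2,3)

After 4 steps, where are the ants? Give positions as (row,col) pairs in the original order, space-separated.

Step 1: ant0:(3,0)->N->(2,0) | ant1:(1,3)->N->(0,3) | ant2:(2,3)->N->(1,3)
  grid max=3 at (1,3)
Step 2: ant0:(2,0)->N->(1,0) | ant1:(0,3)->S->(1,3) | ant2:(1,3)->N->(0,3)
  grid max=4 at (1,3)
Step 3: ant0:(1,0)->N->(0,0) | ant1:(1,3)->N->(0,3) | ant2:(0,3)->S->(1,3)
  grid max=5 at (1,3)
Step 4: ant0:(0,0)->E->(0,1) | ant1:(0,3)->S->(1,3) | ant2:(1,3)->N->(0,3)
  grid max=6 at (1,3)

(0,1) (1,3) (0,3)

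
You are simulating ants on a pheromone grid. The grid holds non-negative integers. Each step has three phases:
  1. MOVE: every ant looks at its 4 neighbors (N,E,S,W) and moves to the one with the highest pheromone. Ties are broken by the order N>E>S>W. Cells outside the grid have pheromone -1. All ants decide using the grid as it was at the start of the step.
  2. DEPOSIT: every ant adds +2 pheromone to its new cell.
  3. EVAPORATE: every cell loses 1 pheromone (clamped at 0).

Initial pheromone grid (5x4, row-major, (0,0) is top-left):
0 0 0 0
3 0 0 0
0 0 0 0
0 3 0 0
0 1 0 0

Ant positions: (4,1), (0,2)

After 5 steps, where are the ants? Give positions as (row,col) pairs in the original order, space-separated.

Step 1: ant0:(4,1)->N->(3,1) | ant1:(0,2)->E->(0,3)
  grid max=4 at (3,1)
Step 2: ant0:(3,1)->N->(2,1) | ant1:(0,3)->S->(1,3)
  grid max=3 at (3,1)
Step 3: ant0:(2,1)->S->(3,1) | ant1:(1,3)->N->(0,3)
  grid max=4 at (3,1)
Step 4: ant0:(3,1)->N->(2,1) | ant1:(0,3)->S->(1,3)
  grid max=3 at (3,1)
Step 5: ant0:(2,1)->S->(3,1) | ant1:(1,3)->N->(0,3)
  grid max=4 at (3,1)

(3,1) (0,3)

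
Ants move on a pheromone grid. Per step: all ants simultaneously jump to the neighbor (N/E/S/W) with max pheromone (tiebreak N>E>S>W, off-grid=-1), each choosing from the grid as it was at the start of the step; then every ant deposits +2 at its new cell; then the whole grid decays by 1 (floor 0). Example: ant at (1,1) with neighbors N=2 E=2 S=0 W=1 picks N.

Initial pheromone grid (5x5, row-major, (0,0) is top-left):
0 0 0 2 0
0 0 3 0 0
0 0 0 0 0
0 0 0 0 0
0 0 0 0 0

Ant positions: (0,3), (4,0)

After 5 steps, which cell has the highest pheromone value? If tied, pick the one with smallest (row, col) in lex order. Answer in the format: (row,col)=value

Answer: (0,1)=1

Derivation:
Step 1: ant0:(0,3)->E->(0,4) | ant1:(4,0)->N->(3,0)
  grid max=2 at (1,2)
Step 2: ant0:(0,4)->W->(0,3) | ant1:(3,0)->N->(2,0)
  grid max=2 at (0,3)
Step 3: ant0:(0,3)->E->(0,4) | ant1:(2,0)->N->(1,0)
  grid max=1 at (0,3)
Step 4: ant0:(0,4)->W->(0,3) | ant1:(1,0)->N->(0,0)
  grid max=2 at (0,3)
Step 5: ant0:(0,3)->E->(0,4) | ant1:(0,0)->E->(0,1)
  grid max=1 at (0,1)
Final grid:
  0 1 0 1 1
  0 0 0 0 0
  0 0 0 0 0
  0 0 0 0 0
  0 0 0 0 0
Max pheromone 1 at (0,1)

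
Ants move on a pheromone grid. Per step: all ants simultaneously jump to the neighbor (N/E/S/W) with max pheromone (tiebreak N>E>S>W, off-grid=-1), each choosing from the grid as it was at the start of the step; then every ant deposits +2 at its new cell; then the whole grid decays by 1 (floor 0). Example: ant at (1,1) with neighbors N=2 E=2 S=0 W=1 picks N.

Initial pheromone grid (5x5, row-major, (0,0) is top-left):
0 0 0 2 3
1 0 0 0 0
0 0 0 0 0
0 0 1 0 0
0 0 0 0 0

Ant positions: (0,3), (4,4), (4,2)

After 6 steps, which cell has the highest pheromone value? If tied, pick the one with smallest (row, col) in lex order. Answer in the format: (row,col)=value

Step 1: ant0:(0,3)->E->(0,4) | ant1:(4,4)->N->(3,4) | ant2:(4,2)->N->(3,2)
  grid max=4 at (0,4)
Step 2: ant0:(0,4)->W->(0,3) | ant1:(3,4)->N->(2,4) | ant2:(3,2)->N->(2,2)
  grid max=3 at (0,4)
Step 3: ant0:(0,3)->E->(0,4) | ant1:(2,4)->N->(1,4) | ant2:(2,2)->S->(3,2)
  grid max=4 at (0,4)
Step 4: ant0:(0,4)->S->(1,4) | ant1:(1,4)->N->(0,4) | ant2:(3,2)->N->(2,2)
  grid max=5 at (0,4)
Step 5: ant0:(1,4)->N->(0,4) | ant1:(0,4)->S->(1,4) | ant2:(2,2)->S->(3,2)
  grid max=6 at (0,4)
Step 6: ant0:(0,4)->S->(1,4) | ant1:(1,4)->N->(0,4) | ant2:(3,2)->N->(2,2)
  grid max=7 at (0,4)
Final grid:
  0 0 0 0 7
  0 0 0 0 4
  0 0 1 0 0
  0 0 1 0 0
  0 0 0 0 0
Max pheromone 7 at (0,4)

Answer: (0,4)=7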